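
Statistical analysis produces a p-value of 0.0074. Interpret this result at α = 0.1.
Since p = 0.0074 < α = 0.1, reject H₀.
There is sufficient evidence to reject the null hypothesis; the result is statistically significant at the 0.1 level.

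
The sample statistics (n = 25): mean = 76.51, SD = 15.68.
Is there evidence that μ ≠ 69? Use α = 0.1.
One-sample t-test:
H₀: μ = 69
H₁: μ ≠ 69
df = n - 1 = 24
t = (x̄ - μ₀) / (s/√n) = (76.51 - 69) / (15.68/√25) = 2.395
p-value = 0.0248

Since p-value < α = 0.1, we reject H₀.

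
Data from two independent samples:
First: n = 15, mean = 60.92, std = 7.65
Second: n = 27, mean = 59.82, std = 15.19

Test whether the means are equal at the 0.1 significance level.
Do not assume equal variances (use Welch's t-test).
Welch's two-sample t-test:
H₀: μ₁ = μ₂
H₁: μ₁ ≠ μ₂
s₁²/n₁ = 7.65²/15 = 3.9015,  s₂²/n₂ = 15.19²/27 = 8.5458
SE = √(s₁²/n₁ + s₂²/n₂) = √(3.9015 + 8.5458) = 3.5281
df (Welch-Satterthwaite) = (s₁²/n₁ + s₂²/n₂)² / [(s₁²/n₁)²/(n₁-1) + (s₂²/n₂)²/(n₂-1)] ≈ 39.77
t = (x̄₁ - x̄₂) / SE = (60.92 - 59.82) / 3.5281 = 1.10 / 3.5281 = 0.312
p-value = 0.7568

Since p-value > α = 0.1, we fail to reject H₀.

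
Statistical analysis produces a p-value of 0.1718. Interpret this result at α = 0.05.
Since p = 0.1718 > α = 0.05, fail to reject H₀.
There is insufficient evidence to reject the null hypothesis; the result is not statistically significant at the 0.05 level.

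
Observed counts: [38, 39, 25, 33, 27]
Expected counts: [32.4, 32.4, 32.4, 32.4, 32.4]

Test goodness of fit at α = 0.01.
Chi-square goodness of fit test:
H₀: observed counts match expected distribution
H₁: observed counts differ from expected distribution
df = k - 1 = 4
χ² = Σ(O - E)²/E
   = (38 - 32.4)²/32.4 + (39 - 32.4)²/32.4 + (25 - 32.4)²/32.4 + (33 - 32.4)²/32.4 + (27 - 32.4)²/32.4
   = 0.968 + 1.344 + 1.690 + 0.011 + 0.900
   = 4.91
p-value = 0.2963

Since p-value > α = 0.01, we fail to reject H₀.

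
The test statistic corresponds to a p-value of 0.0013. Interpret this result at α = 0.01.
Since p = 0.0013 < α = 0.01, reject H₀.
There is sufficient evidence to reject the null hypothesis; the result is statistically significant at the 0.01 level.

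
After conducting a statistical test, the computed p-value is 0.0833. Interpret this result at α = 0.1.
Since p = 0.0833 < α = 0.1, reject H₀.
There is sufficient evidence to reject the null hypothesis; the result is statistically significant at the 0.1 level.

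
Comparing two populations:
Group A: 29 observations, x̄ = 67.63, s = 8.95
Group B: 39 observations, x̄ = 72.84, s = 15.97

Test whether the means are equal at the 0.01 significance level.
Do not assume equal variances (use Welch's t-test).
Welch's two-sample t-test:
H₀: μ₁ = μ₂
H₁: μ₁ ≠ μ₂
s₁²/n₁ = 8.95²/29 = 2.7622,  s₂²/n₂ = 15.97²/39 = 6.5395
SE = √(s₁²/n₁ + s₂²/n₂) = √(2.7622 + 6.5395) = 3.0499
df (Welch-Satterthwaite) = (s₁²/n₁ + s₂²/n₂)² / [(s₁²/n₁)²/(n₁-1) + (s₂²/n₂)²/(n₂-1)] ≈ 61.89
t = (x̄₁ - x̄₂) / SE = (67.63 - 72.84) / 3.0499 = -5.21 / 3.0499 = -1.708
p-value = 0.0926

Since p-value > α = 0.01, we fail to reject H₀.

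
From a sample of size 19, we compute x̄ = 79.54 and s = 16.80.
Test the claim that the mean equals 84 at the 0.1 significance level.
One-sample t-test:
H₀: μ = 84
H₁: μ ≠ 84
df = n - 1 = 18
t = (x̄ - μ₀) / (s/√n) = (79.54 - 84) / (16.80/√19) = -1.157
p-value = 0.2623

Since p-value > α = 0.1, we fail to reject H₀.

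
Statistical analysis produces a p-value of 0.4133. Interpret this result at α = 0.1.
Since p = 0.4133 > α = 0.1, fail to reject H₀.
There is insufficient evidence to reject the null hypothesis; the result is not statistically significant at the 0.1 level.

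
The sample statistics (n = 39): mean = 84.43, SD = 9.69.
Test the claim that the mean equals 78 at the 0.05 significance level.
One-sample t-test:
H₀: μ = 78
H₁: μ ≠ 78
df = n - 1 = 38
t = (x̄ - μ₀) / (s/√n) = (84.43 - 78) / (9.69/√39) = 4.144
p-value = 0.0002

Since p-value < α = 0.05, we reject H₀.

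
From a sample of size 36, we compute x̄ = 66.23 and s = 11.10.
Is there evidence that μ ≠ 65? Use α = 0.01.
One-sample t-test:
H₀: μ = 65
H₁: μ ≠ 65
df = n - 1 = 35
t = (x̄ - μ₀) / (s/√n) = (66.23 - 65) / (11.10/√36) = 0.665
p-value = 0.5105

Since p-value > α = 0.01, we fail to reject H₀.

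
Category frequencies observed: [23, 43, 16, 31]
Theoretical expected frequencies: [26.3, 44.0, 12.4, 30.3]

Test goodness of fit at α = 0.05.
Chi-square goodness of fit test:
H₀: observed counts match expected distribution
H₁: observed counts differ from expected distribution
df = k - 1 = 3
χ² = Σ(O - E)²/E
   = (23 - 26.3)²/26.3 + (43 - 44.0)²/44.0 + (16 - 12.4)²/12.4 + (31 - 30.3)²/30.3
   = 0.414 + 0.023 + 1.045 + 0.016
   = 1.50
p-value = 0.6827

Since p-value > α = 0.05, we fail to reject H₀.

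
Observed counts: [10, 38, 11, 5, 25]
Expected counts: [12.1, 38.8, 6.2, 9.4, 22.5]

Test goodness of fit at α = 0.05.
Chi-square goodness of fit test:
H₀: observed counts match expected distribution
H₁: observed counts differ from expected distribution
df = k - 1 = 4
χ² = Σ(O - E)²/E
   = (10 - 12.1)²/12.1 + (38 - 38.8)²/38.8 + (11 - 6.2)²/6.2 + (5 - 9.4)²/9.4 + (25 - 22.5)²/22.5
   = 0.364 + 0.016 + 3.716 + 2.060 + 0.278
   = 6.43
p-value = 0.1690

Since p-value > α = 0.05, we fail to reject H₀.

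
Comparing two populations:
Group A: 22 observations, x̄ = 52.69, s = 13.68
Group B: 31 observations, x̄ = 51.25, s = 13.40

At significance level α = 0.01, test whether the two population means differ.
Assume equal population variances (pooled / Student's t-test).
Student's two-sample t-test (equal variances):
H₀: μ₁ = μ₂
H₁: μ₁ ≠ μ₂
df = n₁ + n₂ - 2 = 51
Pooled variance s_p² = [(n₁-1)s₁² + (n₂-1)s₂²] / (n₁ + n₂ - 2) = [(21)(13.68²) + (30)(13.40²)] / 51 = 182.6822
SE = √(s_p²(1/n₁ + 1/n₂)) = √(182.6822 × (1/22 + 1/31)) = 3.7679
t = (x̄₁ - x̄₂) / SE = (52.69 - 51.25) / 3.7679 = 1.44 / 3.7679 = 0.382
p-value = 0.7039

Since p-value > α = 0.01, we fail to reject H₀.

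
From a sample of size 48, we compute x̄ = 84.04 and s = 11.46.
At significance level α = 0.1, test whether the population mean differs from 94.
One-sample t-test:
H₀: μ = 94
H₁: μ ≠ 94
df = n - 1 = 47
t = (x̄ - μ₀) / (s/√n) = (84.04 - 94) / (11.46/√48) = -6.021
p-value < 0.0001

Since p-value < α = 0.1, we reject H₀.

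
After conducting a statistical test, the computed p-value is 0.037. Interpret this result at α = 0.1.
Since p = 0.037 < α = 0.1, reject H₀.
There is sufficient evidence to reject the null hypothesis; the result is statistically significant at the 0.1 level.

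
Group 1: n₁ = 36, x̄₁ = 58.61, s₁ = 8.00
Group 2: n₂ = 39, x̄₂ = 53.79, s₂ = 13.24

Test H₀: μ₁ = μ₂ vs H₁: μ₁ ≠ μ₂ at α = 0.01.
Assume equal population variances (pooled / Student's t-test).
Student's two-sample t-test (equal variances):
H₀: μ₁ = μ₂
H₁: μ₁ ≠ μ₂
df = n₁ + n₂ - 2 = 73
Pooled variance s_p² = [(n₁-1)s₁² + (n₂-1)s₂²] / (n₁ + n₂ - 2) = [(35)(8.00²) + (38)(13.24²)] / 73 = 121.9357
SE = √(s_p²(1/n₁ + 1/n₂)) = √(121.9357 × (1/36 + 1/39)) = 2.5522
t = (x̄₁ - x̄₂) / SE = (58.61 - 53.79) / 2.5522 = 4.82 / 2.5522 = 1.889
p-value = 0.0629

Since p-value > α = 0.01, we fail to reject H₀.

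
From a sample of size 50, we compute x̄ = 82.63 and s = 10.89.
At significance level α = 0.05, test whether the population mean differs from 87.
One-sample t-test:
H₀: μ = 87
H₁: μ ≠ 87
df = n - 1 = 49
t = (x̄ - μ₀) / (s/√n) = (82.63 - 87) / (10.89/√50) = -2.838
p-value = 0.0066

Since p-value < α = 0.05, we reject H₀.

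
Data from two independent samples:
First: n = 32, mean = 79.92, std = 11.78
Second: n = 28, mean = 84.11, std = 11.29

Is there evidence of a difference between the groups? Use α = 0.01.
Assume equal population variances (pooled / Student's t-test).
Student's two-sample t-test (equal variances):
H₀: μ₁ = μ₂
H₁: μ₁ ≠ μ₂
df = n₁ + n₂ - 2 = 58
Pooled variance s_p² = [(n₁-1)s₁² + (n₂-1)s₂²] / (n₁ + n₂ - 2) = [(31)(11.78²) + (27)(11.29²)] / 58 = 133.5061
SE = √(s_p²(1/n₁ + 1/n₂)) = √(133.5061 × (1/32 + 1/28)) = 2.9900
t = (x̄₁ - x̄₂) / SE = (79.92 - 84.11) / 2.9900 = -4.19 / 2.9900 = -1.401
p-value = 0.1664

Since p-value > α = 0.01, we fail to reject H₀.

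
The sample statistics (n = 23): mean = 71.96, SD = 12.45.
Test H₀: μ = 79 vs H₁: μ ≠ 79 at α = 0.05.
One-sample t-test:
H₀: μ = 79
H₁: μ ≠ 79
df = n - 1 = 22
t = (x̄ - μ₀) / (s/√n) = (71.96 - 79) / (12.45/√23) = -2.712
p-value = 0.0127

Since p-value < α = 0.05, we reject H₀.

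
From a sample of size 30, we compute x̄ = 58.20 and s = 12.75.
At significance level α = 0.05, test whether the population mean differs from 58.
One-sample t-test:
H₀: μ = 58
H₁: μ ≠ 58
df = n - 1 = 29
t = (x̄ - μ₀) / (s/√n) = (58.20 - 58) / (12.75/√30) = 0.086
p-value = 0.9321

Since p-value > α = 0.05, we fail to reject H₀.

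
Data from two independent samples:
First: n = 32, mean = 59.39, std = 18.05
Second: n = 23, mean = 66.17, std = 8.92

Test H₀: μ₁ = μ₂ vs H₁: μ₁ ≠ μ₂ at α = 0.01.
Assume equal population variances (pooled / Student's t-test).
Student's two-sample t-test (equal variances):
H₀: μ₁ = μ₂
H₁: μ₁ ≠ μ₂
df = n₁ + n₂ - 2 = 53
Pooled variance s_p² = [(n₁-1)s₁² + (n₂-1)s₂²] / (n₁ + n₂ - 2) = [(31)(18.05²) + (22)(8.92²)] / 53 = 223.5913
SE = √(s_p²(1/n₁ + 1/n₂)) = √(223.5913 × (1/32 + 1/23)) = 4.0876
t = (x̄₁ - x̄₂) / SE = (59.39 - 66.17) / 4.0876 = -6.78 / 4.0876 = -1.659
p-value = 0.1031

Since p-value > α = 0.01, we fail to reject H₀.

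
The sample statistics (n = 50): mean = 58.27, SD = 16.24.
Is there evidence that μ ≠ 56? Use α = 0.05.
One-sample t-test:
H₀: μ = 56
H₁: μ ≠ 56
df = n - 1 = 49
t = (x̄ - μ₀) / (s/√n) = (58.27 - 56) / (16.24/√50) = 0.988
p-value = 0.3278

Since p-value > α = 0.05, we fail to reject H₀.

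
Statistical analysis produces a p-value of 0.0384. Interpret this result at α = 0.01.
Since p = 0.0384 > α = 0.01, fail to reject H₀.
There is insufficient evidence to reject the null hypothesis; the result is not statistically significant at the 0.01 level.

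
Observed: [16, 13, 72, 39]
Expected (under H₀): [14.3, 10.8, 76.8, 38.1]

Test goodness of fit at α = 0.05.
Chi-square goodness of fit test:
H₀: observed counts match expected distribution
H₁: observed counts differ from expected distribution
df = k - 1 = 3
χ² = Σ(O - E)²/E
   = (16 - 14.3)²/14.3 + (13 - 10.8)²/10.8 + (72 - 76.8)²/76.8 + (39 - 38.1)²/38.1
   = 0.202 + 0.448 + 0.300 + 0.021
   = 0.97
p-value = 0.8081

Since p-value > α = 0.05, we fail to reject H₀.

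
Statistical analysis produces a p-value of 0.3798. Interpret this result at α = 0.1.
Since p = 0.3798 > α = 0.1, fail to reject H₀.
There is insufficient evidence to reject the null hypothesis; the result is not statistically significant at the 0.1 level.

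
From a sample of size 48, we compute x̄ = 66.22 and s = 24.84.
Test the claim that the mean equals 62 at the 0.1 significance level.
One-sample t-test:
H₀: μ = 62
H₁: μ ≠ 62
df = n - 1 = 47
t = (x̄ - μ₀) / (s/√n) = (66.22 - 62) / (24.84/√48) = 1.177
p-value = 0.2451

Since p-value > α = 0.1, we fail to reject H₀.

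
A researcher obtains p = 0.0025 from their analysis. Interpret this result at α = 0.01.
Since p = 0.0025 < α = 0.01, reject H₀.
There is sufficient evidence to reject the null hypothesis; the result is statistically significant at the 0.01 level.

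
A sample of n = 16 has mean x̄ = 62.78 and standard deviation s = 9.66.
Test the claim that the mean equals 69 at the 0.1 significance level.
One-sample t-test:
H₀: μ = 69
H₁: μ ≠ 69
df = n - 1 = 15
t = (x̄ - μ₀) / (s/√n) = (62.78 - 69) / (9.66/√16) = -2.576
p-value = 0.0211

Since p-value < α = 0.1, we reject H₀.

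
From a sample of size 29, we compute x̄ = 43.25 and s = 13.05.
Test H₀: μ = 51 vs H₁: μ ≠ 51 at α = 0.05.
One-sample t-test:
H₀: μ = 51
H₁: μ ≠ 51
df = n - 1 = 28
t = (x̄ - μ₀) / (s/√n) = (43.25 - 51) / (13.05/√29) = -3.198
p-value = 0.0034

Since p-value < α = 0.05, we reject H₀.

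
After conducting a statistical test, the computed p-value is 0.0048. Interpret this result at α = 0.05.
Since p = 0.0048 < α = 0.05, reject H₀.
There is sufficient evidence to reject the null hypothesis; the result is statistically significant at the 0.05 level.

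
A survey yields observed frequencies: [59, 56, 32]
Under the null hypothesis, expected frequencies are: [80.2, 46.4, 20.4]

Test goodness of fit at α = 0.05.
Chi-square goodness of fit test:
H₀: observed counts match expected distribution
H₁: observed counts differ from expected distribution
df = k - 1 = 2
χ² = Σ(O - E)²/E
   = (59 - 80.2)²/80.2 + (56 - 46.4)²/46.4 + (32 - 20.4)²/20.4
   = 5.604 + 1.986 + 6.596
   = 14.19
p-value = 0.0008

Since p-value < α = 0.05, we reject H₀.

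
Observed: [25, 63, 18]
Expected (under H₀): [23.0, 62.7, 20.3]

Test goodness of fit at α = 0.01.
Chi-square goodness of fit test:
H₀: observed counts match expected distribution
H₁: observed counts differ from expected distribution
df = k - 1 = 2
χ² = Σ(O - E)²/E
   = (25 - 23.0)²/23.0 + (63 - 62.7)²/62.7 + (18 - 20.3)²/20.3
   = 0.174 + 0.001 + 0.261
   = 0.44
p-value = 0.8041

Since p-value > α = 0.01, we fail to reject H₀.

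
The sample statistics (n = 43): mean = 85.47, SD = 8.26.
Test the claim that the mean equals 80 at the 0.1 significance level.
One-sample t-test:
H₀: μ = 80
H₁: μ ≠ 80
df = n - 1 = 42
t = (x̄ - μ₀) / (s/√n) = (85.47 - 80) / (8.26/√43) = 4.343
p-value = 0.0001

Since p-value < α = 0.1, we reject H₀.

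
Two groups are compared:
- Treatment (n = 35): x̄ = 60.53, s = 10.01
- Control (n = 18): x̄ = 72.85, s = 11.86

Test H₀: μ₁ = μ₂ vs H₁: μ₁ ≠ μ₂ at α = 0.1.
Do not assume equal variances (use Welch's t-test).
Welch's two-sample t-test:
H₀: μ₁ = μ₂
H₁: μ₁ ≠ μ₂
s₁²/n₁ = 10.01²/35 = 2.8629,  s₂²/n₂ = 11.86²/18 = 7.8144
SE = √(s₁²/n₁ + s₂²/n₂) = √(2.8629 + 7.8144) = 3.2676
df (Welch-Satterthwaite) = (s₁²/n₁ + s₂²/n₂)² / [(s₁²/n₁)²/(n₁-1) + (s₂²/n₂)²/(n₂-1)] ≈ 29.74
t = (x̄₁ - x̄₂) / SE = (60.53 - 72.85) / 3.2676 = -12.32 / 3.2676 = -3.770
p-value = 0.0007

Since p-value < α = 0.1, we reject H₀.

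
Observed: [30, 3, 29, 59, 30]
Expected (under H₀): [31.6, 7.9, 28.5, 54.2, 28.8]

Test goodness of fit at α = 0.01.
Chi-square goodness of fit test:
H₀: observed counts match expected distribution
H₁: observed counts differ from expected distribution
df = k - 1 = 4
χ² = Σ(O - E)²/E
   = (30 - 31.6)²/31.6 + (3 - 7.9)²/7.9 + (29 - 28.5)²/28.5 + (59 - 54.2)²/54.2 + (30 - 28.8)²/28.8
   = 0.081 + 3.039 + 0.009 + 0.425 + 0.050
   = 3.60
p-value = 0.4622

Since p-value > α = 0.01, we fail to reject H₀.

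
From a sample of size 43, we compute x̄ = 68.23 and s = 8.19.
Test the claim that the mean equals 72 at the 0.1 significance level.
One-sample t-test:
H₀: μ = 72
H₁: μ ≠ 72
df = n - 1 = 42
t = (x̄ - μ₀) / (s/√n) = (68.23 - 72) / (8.19/√43) = -3.019
p-value = 0.0043

Since p-value < α = 0.1, we reject H₀.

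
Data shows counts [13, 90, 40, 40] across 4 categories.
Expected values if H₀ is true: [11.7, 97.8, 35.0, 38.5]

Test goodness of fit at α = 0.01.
Chi-square goodness of fit test:
H₀: observed counts match expected distribution
H₁: observed counts differ from expected distribution
df = k - 1 = 3
χ² = Σ(O - E)²/E
   = (13 - 11.7)²/11.7 + (90 - 97.8)²/97.8 + (40 - 35.0)²/35.0 + (40 - 38.5)²/38.5
   = 0.144 + 0.622 + 0.714 + 0.058
   = 1.54
p-value = 0.6732

Since p-value > α = 0.01, we fail to reject H₀.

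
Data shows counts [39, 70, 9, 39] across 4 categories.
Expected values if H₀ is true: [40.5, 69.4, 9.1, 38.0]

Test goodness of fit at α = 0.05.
Chi-square goodness of fit test:
H₀: observed counts match expected distribution
H₁: observed counts differ from expected distribution
df = k - 1 = 3
χ² = Σ(O - E)²/E
   = (39 - 40.5)²/40.5 + (70 - 69.4)²/69.4 + (9 - 9.1)²/9.1 + (39 - 38.0)²/38.0
   = 0.056 + 0.005 + 0.001 + 0.026
   = 0.09
p-value = 0.9932

Since p-value > α = 0.05, we fail to reject H₀.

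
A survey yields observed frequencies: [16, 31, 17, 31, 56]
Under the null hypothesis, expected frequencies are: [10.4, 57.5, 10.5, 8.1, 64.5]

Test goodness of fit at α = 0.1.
Chi-square goodness of fit test:
H₀: observed counts match expected distribution
H₁: observed counts differ from expected distribution
df = k - 1 = 4
χ² = Σ(O - E)²/E
   = (16 - 10.4)²/10.4 + (31 - 57.5)²/57.5 + (17 - 10.5)²/10.5 + (31 - 8.1)²/8.1 + (56 - 64.5)²/64.5
   = 3.015 + 12.213 + 4.024 + 64.742 + 1.120
   = 85.11
p-value < 0.0001

Since p-value < α = 0.1, we reject H₀.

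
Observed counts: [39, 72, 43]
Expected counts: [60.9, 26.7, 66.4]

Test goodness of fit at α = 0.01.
Chi-square goodness of fit test:
H₀: observed counts match expected distribution
H₁: observed counts differ from expected distribution
df = k - 1 = 2
χ² = Σ(O - E)²/E
   = (39 - 60.9)²/60.9 + (72 - 26.7)²/26.7 + (43 - 66.4)²/66.4
   = 7.875 + 76.857 + 8.246
   = 92.98
p-value < 0.0001

Since p-value < α = 0.01, we reject H₀.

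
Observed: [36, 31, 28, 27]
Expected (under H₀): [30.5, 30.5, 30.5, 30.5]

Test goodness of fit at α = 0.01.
Chi-square goodness of fit test:
H₀: observed counts match expected distribution
H₁: observed counts differ from expected distribution
df = k - 1 = 3
χ² = Σ(O - E)²/E
   = (36 - 30.5)²/30.5 + (31 - 30.5)²/30.5 + (28 - 30.5)²/30.5 + (27 - 30.5)²/30.5
   = 0.992 + 0.008 + 0.205 + 0.402
   = 1.61
p-value = 0.6579

Since p-value > α = 0.01, we fail to reject H₀.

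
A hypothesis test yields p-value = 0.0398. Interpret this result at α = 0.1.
Since p = 0.0398 < α = 0.1, reject H₀.
There is sufficient evidence to reject the null hypothesis; the result is statistically significant at the 0.1 level.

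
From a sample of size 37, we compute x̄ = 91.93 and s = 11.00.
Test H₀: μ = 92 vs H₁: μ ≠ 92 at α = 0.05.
One-sample t-test:
H₀: μ = 92
H₁: μ ≠ 92
df = n - 1 = 36
t = (x̄ - μ₀) / (s/√n) = (91.93 - 92) / (11.00/√37) = -0.039
p-value = 0.9693

Since p-value > α = 0.05, we fail to reject H₀.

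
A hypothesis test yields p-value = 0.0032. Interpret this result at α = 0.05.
Since p = 0.0032 < α = 0.05, reject H₀.
There is sufficient evidence to reject the null hypothesis; the result is statistically significant at the 0.05 level.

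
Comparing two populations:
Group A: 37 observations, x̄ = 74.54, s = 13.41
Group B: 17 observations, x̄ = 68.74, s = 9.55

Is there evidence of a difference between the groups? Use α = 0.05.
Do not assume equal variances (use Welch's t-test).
Welch's two-sample t-test:
H₀: μ₁ = μ₂
H₁: μ₁ ≠ μ₂
s₁²/n₁ = 13.41²/37 = 4.8602,  s₂²/n₂ = 9.55²/17 = 5.3649
SE = √(s₁²/n₁ + s₂²/n₂) = √(4.8602 + 5.3649) = 3.1977
df (Welch-Satterthwaite) = (s₁²/n₁ + s₂²/n₂)² / [(s₁²/n₁)²/(n₁-1) + (s₂²/n₂)²/(n₂-1)] ≈ 42.59
t = (x̄₁ - x̄₂) / SE = (74.54 - 68.74) / 3.1977 = 5.80 / 3.1977 = 1.814
p-value = 0.0768

Since p-value > α = 0.05, we fail to reject H₀.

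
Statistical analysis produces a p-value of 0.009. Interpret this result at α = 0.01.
Since p = 0.009 < α = 0.01, reject H₀.
There is sufficient evidence to reject the null hypothesis; the result is statistically significant at the 0.01 level.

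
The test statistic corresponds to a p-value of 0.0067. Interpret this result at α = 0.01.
Since p = 0.0067 < α = 0.01, reject H₀.
There is sufficient evidence to reject the null hypothesis; the result is statistically significant at the 0.01 level.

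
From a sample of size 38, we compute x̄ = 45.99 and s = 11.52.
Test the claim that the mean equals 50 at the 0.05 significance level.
One-sample t-test:
H₀: μ = 50
H₁: μ ≠ 50
df = n - 1 = 37
t = (x̄ - μ₀) / (s/√n) = (45.99 - 50) / (11.52/√38) = -2.146
p-value = 0.0385

Since p-value < α = 0.05, we reject H₀.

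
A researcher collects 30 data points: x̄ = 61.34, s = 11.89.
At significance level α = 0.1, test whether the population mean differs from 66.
One-sample t-test:
H₀: μ = 66
H₁: μ ≠ 66
df = n - 1 = 29
t = (x̄ - μ₀) / (s/√n) = (61.34 - 66) / (11.89/√30) = -2.147
p-value = 0.0403

Since p-value < α = 0.1, we reject H₀.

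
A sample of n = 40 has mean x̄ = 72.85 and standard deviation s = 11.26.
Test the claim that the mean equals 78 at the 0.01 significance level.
One-sample t-test:
H₀: μ = 78
H₁: μ ≠ 78
df = n - 1 = 39
t = (x̄ - μ₀) / (s/√n) = (72.85 - 78) / (11.26/√40) = -2.893
p-value = 0.0062

Since p-value < α = 0.01, we reject H₀.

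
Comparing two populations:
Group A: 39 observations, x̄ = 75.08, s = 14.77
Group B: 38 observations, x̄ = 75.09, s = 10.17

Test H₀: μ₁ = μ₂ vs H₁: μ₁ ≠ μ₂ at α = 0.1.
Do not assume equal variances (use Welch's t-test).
Welch's two-sample t-test:
H₀: μ₁ = μ₂
H₁: μ₁ ≠ μ₂
s₁²/n₁ = 14.77²/39 = 5.5937,  s₂²/n₂ = 10.17²/38 = 2.7218
SE = √(s₁²/n₁ + s₂²/n₂) = √(5.5937 + 2.7218) = 2.8837
df (Welch-Satterthwaite) = (s₁²/n₁ + s₂²/n₂)² / [(s₁²/n₁)²/(n₁-1) + (s₂²/n₂)²/(n₂-1)] ≈ 67.55
t = (x̄₁ - x̄₂) / SE = (75.08 - 75.09) / 2.8837 = -0.01 / 2.8837 = -0.003
p-value = 0.9972

Since p-value > α = 0.1, we fail to reject H₀.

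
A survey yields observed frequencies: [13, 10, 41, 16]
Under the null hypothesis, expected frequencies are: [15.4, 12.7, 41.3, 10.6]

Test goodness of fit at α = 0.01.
Chi-square goodness of fit test:
H₀: observed counts match expected distribution
H₁: observed counts differ from expected distribution
df = k - 1 = 3
χ² = Σ(O - E)²/E
   = (13 - 15.4)²/15.4 + (10 - 12.7)²/12.7 + (41 - 41.3)²/41.3 + (16 - 10.6)²/10.6
   = 0.374 + 0.574 + 0.002 + 2.751
   = 3.70
p-value = 0.2956

Since p-value > α = 0.01, we fail to reject H₀.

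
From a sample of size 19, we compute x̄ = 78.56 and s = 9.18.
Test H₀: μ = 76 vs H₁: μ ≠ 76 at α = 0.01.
One-sample t-test:
H₀: μ = 76
H₁: μ ≠ 76
df = n - 1 = 18
t = (x̄ - μ₀) / (s/√n) = (78.56 - 76) / (9.18/√19) = 1.216
p-value = 0.2399

Since p-value > α = 0.01, we fail to reject H₀.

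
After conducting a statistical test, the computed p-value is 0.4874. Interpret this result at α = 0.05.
Since p = 0.4874 > α = 0.05, fail to reject H₀.
There is insufficient evidence to reject the null hypothesis; the result is not statistically significant at the 0.05 level.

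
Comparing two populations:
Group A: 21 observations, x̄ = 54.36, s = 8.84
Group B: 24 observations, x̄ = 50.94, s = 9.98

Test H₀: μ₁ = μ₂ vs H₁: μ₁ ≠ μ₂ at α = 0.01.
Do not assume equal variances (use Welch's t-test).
Welch's two-sample t-test:
H₀: μ₁ = μ₂
H₁: μ₁ ≠ μ₂
s₁²/n₁ = 8.84²/21 = 3.7212,  s₂²/n₂ = 9.98²/24 = 4.1500
SE = √(s₁²/n₁ + s₂²/n₂) = √(3.7212 + 4.1500) = 2.8056
df (Welch-Satterthwaite) = (s₁²/n₁ + s₂²/n₂)² / [(s₁²/n₁)²/(n₁-1) + (s₂²/n₂)²/(n₂-1)] ≈ 42.99
t = (x̄₁ - x̄₂) / SE = (54.36 - 50.94) / 2.8056 = 3.42 / 2.8056 = 1.219
p-value = 0.2295

Since p-value > α = 0.01, we fail to reject H₀.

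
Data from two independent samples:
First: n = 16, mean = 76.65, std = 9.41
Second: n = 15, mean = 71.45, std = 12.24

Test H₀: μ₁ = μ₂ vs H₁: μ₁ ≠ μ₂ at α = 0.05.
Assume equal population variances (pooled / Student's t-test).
Student's two-sample t-test (equal variances):
H₀: μ₁ = μ₂
H₁: μ₁ ≠ μ₂
df = n₁ + n₂ - 2 = 29
Pooled variance s_p² = [(n₁-1)s₁² + (n₂-1)s₂²] / (n₁ + n₂ - 2) = [(15)(9.41²) + (14)(12.24²)] / 29 = 118.1265
SE = √(s_p²(1/n₁ + 1/n₂)) = √(118.1265 × (1/16 + 1/15)) = 3.9061
t = (x̄₁ - x̄₂) / SE = (76.65 - 71.45) / 3.9061 = 5.20 / 3.9061 = 1.331
p-value = 0.1935

Since p-value > α = 0.05, we fail to reject H₀.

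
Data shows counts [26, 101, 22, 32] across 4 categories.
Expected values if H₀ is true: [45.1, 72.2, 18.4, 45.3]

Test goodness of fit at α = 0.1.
Chi-square goodness of fit test:
H₀: observed counts match expected distribution
H₁: observed counts differ from expected distribution
df = k - 1 = 3
χ² = Σ(O - E)²/E
   = (26 - 45.1)²/45.1 + (101 - 72.2)²/72.2 + (22 - 18.4)²/18.4 + (32 - 45.3)²/45.3
   = 8.089 + 11.488 + 0.704 + 3.905
   = 24.19
p-value < 0.0001

Since p-value < α = 0.1, we reject H₀.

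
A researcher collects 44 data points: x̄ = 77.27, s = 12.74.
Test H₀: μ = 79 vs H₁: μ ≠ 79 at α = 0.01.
One-sample t-test:
H₀: μ = 79
H₁: μ ≠ 79
df = n - 1 = 43
t = (x̄ - μ₀) / (s/√n) = (77.27 - 79) / (12.74/√44) = -0.901
p-value = 0.3727

Since p-value > α = 0.01, we fail to reject H₀.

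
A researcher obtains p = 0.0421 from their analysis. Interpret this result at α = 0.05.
Since p = 0.0421 < α = 0.05, reject H₀.
There is sufficient evidence to reject the null hypothesis; the result is statistically significant at the 0.05 level.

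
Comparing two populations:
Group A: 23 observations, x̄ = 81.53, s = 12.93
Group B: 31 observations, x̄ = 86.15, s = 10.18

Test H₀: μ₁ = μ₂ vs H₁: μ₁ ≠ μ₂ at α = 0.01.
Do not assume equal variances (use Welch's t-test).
Welch's two-sample t-test:
H₀: μ₁ = μ₂
H₁: μ₁ ≠ μ₂
s₁²/n₁ = 12.93²/23 = 7.2689,  s₂²/n₂ = 10.18²/31 = 3.3430
SE = √(s₁²/n₁ + s₂²/n₂) = √(7.2689 + 3.3430) = 3.2576
df (Welch-Satterthwaite) = (s₁²/n₁ + s₂²/n₂)² / [(s₁²/n₁)²/(n₁-1) + (s₂²/n₂)²/(n₂-1)] ≈ 40.59
t = (x̄₁ - x̄₂) / SE = (81.53 - 86.15) / 3.2576 = -4.62 / 3.2576 = -1.418
p-value = 0.1638

Since p-value > α = 0.01, we fail to reject H₀.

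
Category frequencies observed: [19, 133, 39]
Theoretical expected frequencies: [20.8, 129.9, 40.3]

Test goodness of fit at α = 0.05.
Chi-square goodness of fit test:
H₀: observed counts match expected distribution
H₁: observed counts differ from expected distribution
df = k - 1 = 2
χ² = Σ(O - E)²/E
   = (19 - 20.8)²/20.8 + (133 - 129.9)²/129.9 + (39 - 40.3)²/40.3
   = 0.156 + 0.074 + 0.042
   = 0.27
p-value = 0.8730

Since p-value > α = 0.05, we fail to reject H₀.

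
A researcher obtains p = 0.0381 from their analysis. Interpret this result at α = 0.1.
Since p = 0.0381 < α = 0.1, reject H₀.
There is sufficient evidence to reject the null hypothesis; the result is statistically significant at the 0.1 level.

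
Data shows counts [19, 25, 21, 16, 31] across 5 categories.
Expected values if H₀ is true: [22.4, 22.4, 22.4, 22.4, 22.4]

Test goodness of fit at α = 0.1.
Chi-square goodness of fit test:
H₀: observed counts match expected distribution
H₁: observed counts differ from expected distribution
df = k - 1 = 4
χ² = Σ(O - E)²/E
   = (19 - 22.4)²/22.4 + (25 - 22.4)²/22.4 + (21 - 22.4)²/22.4 + (16 - 22.4)²/22.4 + (31 - 22.4)²/22.4
   = 0.516 + 0.302 + 0.087 + 1.829 + 3.302
   = 6.04
p-value = 0.1965

Since p-value > α = 0.1, we fail to reject H₀.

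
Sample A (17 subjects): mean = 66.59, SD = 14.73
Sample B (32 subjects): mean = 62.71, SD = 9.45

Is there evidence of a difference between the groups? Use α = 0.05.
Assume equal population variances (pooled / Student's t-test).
Student's two-sample t-test (equal variances):
H₀: μ₁ = μ₂
H₁: μ₁ ≠ μ₂
df = n₁ + n₂ - 2 = 47
Pooled variance s_p² = [(n₁-1)s₁² + (n₂-1)s₂²] / (n₁ + n₂ - 2) = [(16)(14.73²) + (31)(9.45²)] / 47 = 132.7648
SE = √(s_p²(1/n₁ + 1/n₂)) = √(132.7648 × (1/17 + 1/32)) = 3.4581
t = (x̄₁ - x̄₂) / SE = (66.59 - 62.71) / 3.4581 = 3.88 / 3.4581 = 1.122
p-value = 0.2676

Since p-value > α = 0.05, we fail to reject H₀.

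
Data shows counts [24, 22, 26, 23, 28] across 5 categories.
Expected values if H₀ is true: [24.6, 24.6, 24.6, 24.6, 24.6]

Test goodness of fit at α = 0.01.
Chi-square goodness of fit test:
H₀: observed counts match expected distribution
H₁: observed counts differ from expected distribution
df = k - 1 = 4
χ² = Σ(O - E)²/E
   = (24 - 24.6)²/24.6 + (22 - 24.6)²/24.6 + (26 - 24.6)²/24.6 + (23 - 24.6)²/24.6 + (28 - 24.6)²/24.6
   = 0.015 + 0.275 + 0.080 + 0.104 + 0.470
   = 0.94
p-value = 0.9183

Since p-value > α = 0.01, we fail to reject H₀.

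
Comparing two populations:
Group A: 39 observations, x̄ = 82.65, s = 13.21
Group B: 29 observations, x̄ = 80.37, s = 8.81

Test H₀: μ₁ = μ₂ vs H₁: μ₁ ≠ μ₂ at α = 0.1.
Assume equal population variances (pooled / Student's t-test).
Student's two-sample t-test (equal variances):
H₀: μ₁ = μ₂
H₁: μ₁ ≠ μ₂
df = n₁ + n₂ - 2 = 66
Pooled variance s_p² = [(n₁-1)s₁² + (n₂-1)s₂²] / (n₁ + n₂ - 2) = [(38)(13.21²) + (28)(8.81²)] / 66 = 133.4001
SE = √(s_p²(1/n₁ + 1/n₂)) = √(133.4001 × (1/39 + 1/29)) = 2.8321
t = (x̄₁ - x̄₂) / SE = (82.65 - 80.37) / 2.8321 = 2.28 / 2.8321 = 0.805
p-value = 0.4237

Since p-value > α = 0.1, we fail to reject H₀.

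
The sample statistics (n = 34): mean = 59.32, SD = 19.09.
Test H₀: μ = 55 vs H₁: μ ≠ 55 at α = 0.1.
One-sample t-test:
H₀: μ = 55
H₁: μ ≠ 55
df = n - 1 = 33
t = (x̄ - μ₀) / (s/√n) = (59.32 - 55) / (19.09/√34) = 1.320
p-value = 0.1961

Since p-value > α = 0.1, we fail to reject H₀.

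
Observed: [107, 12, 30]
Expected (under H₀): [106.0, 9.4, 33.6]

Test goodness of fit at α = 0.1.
Chi-square goodness of fit test:
H₀: observed counts match expected distribution
H₁: observed counts differ from expected distribution
df = k - 1 = 2
χ² = Σ(O - E)²/E
   = (107 - 106.0)²/106.0 + (12 - 9.4)²/9.4 + (30 - 33.6)²/33.6
   = 0.009 + 0.719 + 0.386
   = 1.11
p-value = 0.5728

Since p-value > α = 0.1, we fail to reject H₀.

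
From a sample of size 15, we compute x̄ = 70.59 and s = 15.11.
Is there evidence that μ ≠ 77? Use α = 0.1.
One-sample t-test:
H₀: μ = 77
H₁: μ ≠ 77
df = n - 1 = 14
t = (x̄ - μ₀) / (s/√n) = (70.59 - 77) / (15.11/√15) = -1.643
p-value = 0.1226

Since p-value > α = 0.1, we fail to reject H₀.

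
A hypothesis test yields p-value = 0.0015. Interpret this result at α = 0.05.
Since p = 0.0015 < α = 0.05, reject H₀.
There is sufficient evidence to reject the null hypothesis; the result is statistically significant at the 0.05 level.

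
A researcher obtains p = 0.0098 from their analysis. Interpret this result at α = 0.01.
Since p = 0.0098 < α = 0.01, reject H₀.
There is sufficient evidence to reject the null hypothesis; the result is statistically significant at the 0.01 level.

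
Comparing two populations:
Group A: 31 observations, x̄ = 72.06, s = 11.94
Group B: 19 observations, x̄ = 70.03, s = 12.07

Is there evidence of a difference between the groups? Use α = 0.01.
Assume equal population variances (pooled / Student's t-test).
Student's two-sample t-test (equal variances):
H₀: μ₁ = μ₂
H₁: μ₁ ≠ μ₂
df = n₁ + n₂ - 2 = 48
Pooled variance s_p² = [(n₁-1)s₁² + (n₂-1)s₂²] / (n₁ + n₂ - 2) = [(30)(11.94²) + (18)(12.07²)] / 48 = 143.7341
SE = √(s_p²(1/n₁ + 1/n₂)) = √(143.7341 × (1/31 + 1/19)) = 3.4931
t = (x̄₁ - x̄₂) / SE = (72.06 - 70.03) / 3.4931 = 2.03 / 3.4931 = 0.581
p-value = 0.5639

Since p-value > α = 0.01, we fail to reject H₀.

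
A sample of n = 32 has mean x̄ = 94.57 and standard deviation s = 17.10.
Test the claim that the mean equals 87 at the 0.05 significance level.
One-sample t-test:
H₀: μ = 87
H₁: μ ≠ 87
df = n - 1 = 31
t = (x̄ - μ₀) / (s/√n) = (94.57 - 87) / (17.10/√32) = 2.504
p-value = 0.0177

Since p-value < α = 0.05, we reject H₀.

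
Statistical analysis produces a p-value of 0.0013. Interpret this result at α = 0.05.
Since p = 0.0013 < α = 0.05, reject H₀.
There is sufficient evidence to reject the null hypothesis; the result is statistically significant at the 0.05 level.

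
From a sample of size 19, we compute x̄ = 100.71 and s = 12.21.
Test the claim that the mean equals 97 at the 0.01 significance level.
One-sample t-test:
H₀: μ = 97
H₁: μ ≠ 97
df = n - 1 = 18
t = (x̄ - μ₀) / (s/√n) = (100.71 - 97) / (12.21/√19) = 1.324
p-value = 0.2019

Since p-value > α = 0.01, we fail to reject H₀.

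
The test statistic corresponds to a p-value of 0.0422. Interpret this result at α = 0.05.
Since p = 0.0422 < α = 0.05, reject H₀.
There is sufficient evidence to reject the null hypothesis; the result is statistically significant at the 0.05 level.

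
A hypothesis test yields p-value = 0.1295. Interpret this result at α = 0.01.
Since p = 0.1295 > α = 0.01, fail to reject H₀.
There is insufficient evidence to reject the null hypothesis; the result is not statistically significant at the 0.01 level.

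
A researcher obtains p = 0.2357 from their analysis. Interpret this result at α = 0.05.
Since p = 0.2357 > α = 0.05, fail to reject H₀.
There is insufficient evidence to reject the null hypothesis; the result is not statistically significant at the 0.05 level.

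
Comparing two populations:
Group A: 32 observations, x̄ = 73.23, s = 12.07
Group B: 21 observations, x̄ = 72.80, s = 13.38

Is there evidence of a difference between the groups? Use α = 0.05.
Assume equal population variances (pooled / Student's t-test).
Student's two-sample t-test (equal variances):
H₀: μ₁ = μ₂
H₁: μ₁ ≠ μ₂
df = n₁ + n₂ - 2 = 51
Pooled variance s_p² = [(n₁-1)s₁² + (n₂-1)s₂²] / (n₁ + n₂ - 2) = [(31)(12.07²) + (20)(13.38²)] / 51 = 158.7592
SE = √(s_p²(1/n₁ + 1/n₂)) = √(158.7592 × (1/32 + 1/21)) = 3.5385
t = (x̄₁ - x̄₂) / SE = (73.23 - 72.80) / 3.5385 = 0.43 / 3.5385 = 0.122
p-value = 0.9038

Since p-value > α = 0.05, we fail to reject H₀.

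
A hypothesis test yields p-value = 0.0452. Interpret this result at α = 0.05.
Since p = 0.0452 < α = 0.05, reject H₀.
There is sufficient evidence to reject the null hypothesis; the result is statistically significant at the 0.05 level.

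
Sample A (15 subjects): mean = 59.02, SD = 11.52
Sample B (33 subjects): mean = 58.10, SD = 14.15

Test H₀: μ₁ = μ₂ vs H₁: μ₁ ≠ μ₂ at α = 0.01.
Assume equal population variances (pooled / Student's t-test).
Student's two-sample t-test (equal variances):
H₀: μ₁ = μ₂
H₁: μ₁ ≠ μ₂
df = n₁ + n₂ - 2 = 46
Pooled variance s_p² = [(n₁-1)s₁² + (n₂-1)s₂²] / (n₁ + n₂ - 2) = [(14)(11.52²) + (32)(14.15²)] / 46 = 179.6753
SE = √(s_p²(1/n₁ + 1/n₂)) = √(179.6753 × (1/15 + 1/33)) = 4.1741
t = (x̄₁ - x̄₂) / SE = (59.02 - 58.10) / 4.1741 = 0.92 / 4.1741 = 0.220
p-value = 0.8265

Since p-value > α = 0.01, we fail to reject H₀.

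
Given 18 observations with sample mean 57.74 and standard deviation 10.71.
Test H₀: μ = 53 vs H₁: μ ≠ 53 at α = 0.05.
One-sample t-test:
H₀: μ = 53
H₁: μ ≠ 53
df = n - 1 = 17
t = (x̄ - μ₀) / (s/√n) = (57.74 - 53) / (10.71/√18) = 1.878
p-value = 0.0777

Since p-value > α = 0.05, we fail to reject H₀.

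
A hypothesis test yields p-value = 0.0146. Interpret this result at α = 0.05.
Since p = 0.0146 < α = 0.05, reject H₀.
There is sufficient evidence to reject the null hypothesis; the result is statistically significant at the 0.05 level.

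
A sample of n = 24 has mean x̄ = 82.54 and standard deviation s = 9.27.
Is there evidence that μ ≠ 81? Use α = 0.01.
One-sample t-test:
H₀: μ = 81
H₁: μ ≠ 81
df = n - 1 = 23
t = (x̄ - μ₀) / (s/√n) = (82.54 - 81) / (9.27/√24) = 0.814
p-value = 0.4241

Since p-value > α = 0.01, we fail to reject H₀.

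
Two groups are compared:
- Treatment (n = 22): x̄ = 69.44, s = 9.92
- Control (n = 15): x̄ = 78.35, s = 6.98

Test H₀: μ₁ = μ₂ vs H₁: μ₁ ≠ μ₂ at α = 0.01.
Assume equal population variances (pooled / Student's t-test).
Student's two-sample t-test (equal variances):
H₀: μ₁ = μ₂
H₁: μ₁ ≠ μ₂
df = n₁ + n₂ - 2 = 35
Pooled variance s_p² = [(n₁-1)s₁² + (n₂-1)s₂²] / (n₁ + n₂ - 2) = [(21)(9.92²) + (14)(6.98²)] / 35 = 78.5320
SE = √(s_p²(1/n₁ + 1/n₂)) = √(78.5320 × (1/22 + 1/15)) = 2.9673
t = (x̄₁ - x̄₂) / SE = (69.44 - 78.35) / 2.9673 = -8.91 / 2.9673 = -3.003
p-value = 0.0049

Since p-value < α = 0.01, we reject H₀.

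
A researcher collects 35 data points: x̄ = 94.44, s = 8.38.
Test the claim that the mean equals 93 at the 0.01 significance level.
One-sample t-test:
H₀: μ = 93
H₁: μ ≠ 93
df = n - 1 = 34
t = (x̄ - μ₀) / (s/√n) = (94.44 - 93) / (8.38/√35) = 1.017
p-value = 0.3165

Since p-value > α = 0.01, we fail to reject H₀.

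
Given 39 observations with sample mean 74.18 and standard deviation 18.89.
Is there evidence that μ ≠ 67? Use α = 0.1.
One-sample t-test:
H₀: μ = 67
H₁: μ ≠ 67
df = n - 1 = 38
t = (x̄ - μ₀) / (s/√n) = (74.18 - 67) / (18.89/√39) = 2.374
p-value = 0.0228

Since p-value < α = 0.1, we reject H₀.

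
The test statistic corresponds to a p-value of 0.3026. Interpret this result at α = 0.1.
Since p = 0.3026 > α = 0.1, fail to reject H₀.
There is insufficient evidence to reject the null hypothesis; the result is not statistically significant at the 0.1 level.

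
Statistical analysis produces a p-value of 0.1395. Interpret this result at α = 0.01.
Since p = 0.1395 > α = 0.01, fail to reject H₀.
There is insufficient evidence to reject the null hypothesis; the result is not statistically significant at the 0.01 level.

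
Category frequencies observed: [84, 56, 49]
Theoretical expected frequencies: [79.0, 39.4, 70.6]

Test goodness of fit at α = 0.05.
Chi-square goodness of fit test:
H₀: observed counts match expected distribution
H₁: observed counts differ from expected distribution
df = k - 1 = 2
χ² = Σ(O - E)²/E
   = (84 - 79.0)²/79.0 + (56 - 39.4)²/39.4 + (49 - 70.6)²/70.6
   = 0.316 + 6.994 + 6.608
   = 13.92
p-value = 0.0009

Since p-value < α = 0.05, we reject H₀.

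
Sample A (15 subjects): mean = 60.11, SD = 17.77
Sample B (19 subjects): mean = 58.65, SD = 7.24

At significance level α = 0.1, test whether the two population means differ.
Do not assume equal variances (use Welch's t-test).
Welch's two-sample t-test:
H₀: μ₁ = μ₂
H₁: μ₁ ≠ μ₂
s₁²/n₁ = 17.77²/15 = 21.0515,  s₂²/n₂ = 7.24²/19 = 2.7588
SE = √(s₁²/n₁ + s₂²/n₂) = √(21.0515 + 2.7588) = 4.8796
df (Welch-Satterthwaite) = (s₁²/n₁ + s₂²/n₂)² / [(s₁²/n₁)²/(n₁-1) + (s₂²/n₂)²/(n₂-1)] ≈ 17.67
t = (x̄₁ - x̄₂) / SE = (60.11 - 58.65) / 4.8796 = 1.46 / 4.8796 = 0.299
p-value = 0.7683

Since p-value > α = 0.1, we fail to reject H₀.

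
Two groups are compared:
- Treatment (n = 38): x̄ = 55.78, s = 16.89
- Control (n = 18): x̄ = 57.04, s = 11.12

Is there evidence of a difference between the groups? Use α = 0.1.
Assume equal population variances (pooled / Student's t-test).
Student's two-sample t-test (equal variances):
H₀: μ₁ = μ₂
H₁: μ₁ ≠ μ₂
df = n₁ + n₂ - 2 = 54
Pooled variance s_p² = [(n₁-1)s₁² + (n₂-1)s₂²] / (n₁ + n₂ - 2) = [(37)(16.89²) + (17)(11.12²)] / 54 = 234.3925
SE = √(s_p²(1/n₁ + 1/n₂)) = √(234.3925 × (1/38 + 1/18)) = 4.3806
t = (x̄₁ - x̄₂) / SE = (55.78 - 57.04) / 4.3806 = -1.26 / 4.3806 = -0.288
p-value = 0.7747

Since p-value > α = 0.1, we fail to reject H₀.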